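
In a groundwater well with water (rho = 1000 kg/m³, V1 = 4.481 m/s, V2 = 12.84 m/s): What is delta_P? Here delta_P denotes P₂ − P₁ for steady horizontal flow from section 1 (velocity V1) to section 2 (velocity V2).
Formula: \Delta P = \frac{1}{2} \rho (V_1^2 - V_2^2)
delta_P = 0.5·1000·(4.481² − 12.84²)/1000 = -72.39 kPa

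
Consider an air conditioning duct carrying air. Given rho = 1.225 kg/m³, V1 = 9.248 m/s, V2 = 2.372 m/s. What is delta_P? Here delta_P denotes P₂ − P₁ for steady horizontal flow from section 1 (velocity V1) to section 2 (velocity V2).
Formula: \Delta P = \frac{1}{2} \rho (V_1^2 - V_2^2)
delta_P = 0.5·1.225·(9.248² − 2.372²)/1000 = 0.04894 kPa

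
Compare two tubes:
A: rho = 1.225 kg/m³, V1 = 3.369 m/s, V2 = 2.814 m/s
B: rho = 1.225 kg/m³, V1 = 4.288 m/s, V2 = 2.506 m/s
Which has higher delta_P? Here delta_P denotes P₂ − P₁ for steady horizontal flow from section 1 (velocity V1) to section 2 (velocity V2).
delta_P(A) = 0.002102 kPa, delta_P(B) = 0.007415 kPa. Answer: B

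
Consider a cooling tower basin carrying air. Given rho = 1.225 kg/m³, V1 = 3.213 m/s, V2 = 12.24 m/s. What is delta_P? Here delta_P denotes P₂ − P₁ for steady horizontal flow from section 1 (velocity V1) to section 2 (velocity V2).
Formula: \Delta P = \frac{1}{2} \rho (V_1^2 - V_2^2)
delta_P = 0.5·1.225·(3.213² − 12.24²)/1000 = -0.08544 kPa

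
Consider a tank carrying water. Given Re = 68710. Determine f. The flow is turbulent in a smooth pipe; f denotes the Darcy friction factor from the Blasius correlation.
Formula: f = \frac{0.316}{Re^{0.25}}
f = 0.316/68710^0.25 = 0.01952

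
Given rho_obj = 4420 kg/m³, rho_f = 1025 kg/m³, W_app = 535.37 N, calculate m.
Formula: W_{app} = mg\left(1 - \frac{\rho_f}{\rho_{obj}}\right)
Substituting knowns: 535.37 = m·9.81·(1 − 1025/4420)
Solving for m: m = 535.37/(9.81·(1 − 1025/4420)) = 71.05 kg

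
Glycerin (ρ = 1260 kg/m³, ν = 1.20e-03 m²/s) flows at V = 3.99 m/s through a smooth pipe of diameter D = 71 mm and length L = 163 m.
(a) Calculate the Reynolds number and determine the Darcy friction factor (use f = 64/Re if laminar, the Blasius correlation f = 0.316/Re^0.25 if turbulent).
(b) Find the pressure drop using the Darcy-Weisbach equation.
(a) Re = V·D/ν = 3.99·0.071/1.20e-03 = 236.08 → laminar (Re < 2300); f = 64/Re = 64/236.08 = 0.27109
(b) Darcy-Weisbach: ΔP = f·(L/D)·½ρV²/1000 = 0.27109·(163/0.071)·½·1260·3.99²/1000 = 6242 kPa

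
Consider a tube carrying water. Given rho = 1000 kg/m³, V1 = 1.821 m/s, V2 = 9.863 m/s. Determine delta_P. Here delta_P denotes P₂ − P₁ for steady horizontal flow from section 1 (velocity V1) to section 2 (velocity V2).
Formula: \Delta P = \frac{1}{2} \rho (V_1^2 - V_2^2)
delta_P = 0.5·1000·(1.821² − 9.863²)/1000 = -46.98 kPa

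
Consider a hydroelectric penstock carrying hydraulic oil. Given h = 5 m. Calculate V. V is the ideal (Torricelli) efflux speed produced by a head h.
Formula: V = \sqrt{2 g h}
V = √(2·9.81·5) = 9.905 m/s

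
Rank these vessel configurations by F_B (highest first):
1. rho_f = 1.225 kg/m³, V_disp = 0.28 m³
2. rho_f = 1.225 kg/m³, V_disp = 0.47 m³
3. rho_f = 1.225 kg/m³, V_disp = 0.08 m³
Case 1: F_B = 3.365 N
Case 2: F_B = 5.648 N
Case 3: F_B = 0.9614 N
Ranking (highest first): 2, 1, 3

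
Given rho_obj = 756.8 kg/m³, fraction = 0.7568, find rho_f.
Formula: f_{sub} = \frac{\rho_{obj}}{\rho_f}
Substituting knowns: 0.7568 = 756.8/rho_f
Solving for rho_f: rho_f = 756.8/0.7568 = 1000 kg/m³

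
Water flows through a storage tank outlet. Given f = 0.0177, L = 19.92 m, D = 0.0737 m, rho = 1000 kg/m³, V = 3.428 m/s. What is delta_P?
Formula: \Delta P = f \frac{L}{D} \frac{\rho V^2}{2}
delta_P = 0.0177·(19.92/0.0737)·0.5·1000·3.428²/1000 = 28.11 kPa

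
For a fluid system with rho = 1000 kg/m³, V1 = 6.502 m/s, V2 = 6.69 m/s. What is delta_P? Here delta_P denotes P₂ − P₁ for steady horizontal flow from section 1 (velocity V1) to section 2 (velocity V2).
Formula: \Delta P = \frac{1}{2} \rho (V_1^2 - V_2^2)
delta_P = 0.5·1000·(6.502² − 6.69²)/1000 = -1.24 kPa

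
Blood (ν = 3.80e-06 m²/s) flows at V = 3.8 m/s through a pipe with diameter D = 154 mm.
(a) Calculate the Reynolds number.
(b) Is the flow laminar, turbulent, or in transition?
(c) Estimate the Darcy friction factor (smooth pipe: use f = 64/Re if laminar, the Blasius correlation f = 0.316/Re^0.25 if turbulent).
(a) Re = V·D/ν = 3.8·0.154/3.80e-06 = 154000
(b) Flow regime: turbulent (Re > 4000)
(c) Friction factor: f = 0.316/Re^0.25 = 0.316/154000^0.25 = 0.01595 (Blasius is strictly valid for Re ≲ 1e5; used here as the smooth-pipe estimate the problem specifies)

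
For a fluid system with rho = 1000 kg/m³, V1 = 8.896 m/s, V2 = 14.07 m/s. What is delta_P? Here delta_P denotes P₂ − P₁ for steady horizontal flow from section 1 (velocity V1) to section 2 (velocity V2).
Formula: \Delta P = \frac{1}{2} \rho (V_1^2 - V_2^2)
delta_P = 0.5·1000·(8.896² − 14.07²)/1000 = -59.41 kPa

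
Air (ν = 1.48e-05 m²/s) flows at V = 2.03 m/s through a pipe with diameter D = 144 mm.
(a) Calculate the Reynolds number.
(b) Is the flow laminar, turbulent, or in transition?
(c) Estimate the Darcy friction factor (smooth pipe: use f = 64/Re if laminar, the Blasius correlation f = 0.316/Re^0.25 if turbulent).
(a) Re = V·D/ν = 2.03·0.144/1.48e-05 = 19751
(b) Flow regime: turbulent (Re > 4000)
(c) Friction factor: f = 0.316/Re^0.25 = 0.316/19751^0.25 = 0.02666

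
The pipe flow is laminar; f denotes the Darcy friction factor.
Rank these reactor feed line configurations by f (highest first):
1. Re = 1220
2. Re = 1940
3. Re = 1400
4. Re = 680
Case 1: f = 0.05246
Case 2: f = 0.03299
Case 3: f = 0.04571
Case 4: f = 0.09412
Ranking (highest first): 4, 1, 3, 2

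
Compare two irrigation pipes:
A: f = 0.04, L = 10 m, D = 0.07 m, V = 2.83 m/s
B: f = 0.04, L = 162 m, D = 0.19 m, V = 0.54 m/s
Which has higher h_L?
h_L(A) = 2.333 m, h_L(B) = 0.5069 m. Answer: A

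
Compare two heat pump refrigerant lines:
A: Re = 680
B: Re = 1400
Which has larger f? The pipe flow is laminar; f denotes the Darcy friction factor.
f(A) = 0.09412, f(B) = 0.04571. Answer: A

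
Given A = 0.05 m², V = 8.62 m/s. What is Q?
Formula: Q = A V
Q = 0.05·8.62·1000 = 431 L/s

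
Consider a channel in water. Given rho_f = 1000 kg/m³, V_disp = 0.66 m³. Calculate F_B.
Formula: F_B = \rho_f g V_{disp}
F_B = 1000·9.81·0.66 = 6475 N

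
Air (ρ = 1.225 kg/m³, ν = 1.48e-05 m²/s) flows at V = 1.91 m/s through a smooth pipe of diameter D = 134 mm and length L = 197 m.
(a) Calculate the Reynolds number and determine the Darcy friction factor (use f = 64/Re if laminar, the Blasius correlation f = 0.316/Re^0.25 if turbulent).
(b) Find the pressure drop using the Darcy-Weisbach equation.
(a) Re = V·D/ν = 1.91·0.134/1.48e-05 = 17293 → turbulent (Re > 4000); f = 0.316/Re^0.25 = 0.316/17293^0.25 = 0.027556
(b) Darcy-Weisbach: ΔP = f·(L/D)·½ρV²/1000 = 0.027556·(197/0.134)·½·1.225·1.91²/1000 = 0.09052 kPa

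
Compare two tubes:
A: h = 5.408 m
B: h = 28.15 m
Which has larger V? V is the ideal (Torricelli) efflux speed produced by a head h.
V(A) = 10.3 m/s, V(B) = 23.5 m/s. Answer: B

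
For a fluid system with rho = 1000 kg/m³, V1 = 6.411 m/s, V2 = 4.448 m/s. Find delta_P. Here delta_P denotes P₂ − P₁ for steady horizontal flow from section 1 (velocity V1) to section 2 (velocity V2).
Formula: \Delta P = \frac{1}{2} \rho (V_1^2 - V_2^2)
delta_P = 0.5·1000·(6.411² − 4.448²)/1000 = 10.66 kPa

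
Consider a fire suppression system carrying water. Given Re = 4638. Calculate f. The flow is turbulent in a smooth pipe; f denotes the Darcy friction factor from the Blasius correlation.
Formula: f = \frac{0.316}{Re^{0.25}}
f = 0.316/4638^0.25 = 0.03829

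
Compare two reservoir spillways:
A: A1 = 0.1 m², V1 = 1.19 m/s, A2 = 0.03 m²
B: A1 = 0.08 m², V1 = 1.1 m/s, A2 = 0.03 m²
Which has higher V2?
V2(A) = 3.967 m/s, V2(B) = 2.933 m/s. Answer: A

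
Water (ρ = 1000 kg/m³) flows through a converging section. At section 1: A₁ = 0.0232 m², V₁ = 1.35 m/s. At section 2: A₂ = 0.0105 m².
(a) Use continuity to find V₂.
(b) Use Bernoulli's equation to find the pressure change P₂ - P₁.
(a) Continuity: A₁V₁=A₂V₂ -> V₂=A₁V₁/A₂=0.0232*1.35/0.0105=2.98 m/s
(b) Bernoulli: P₂-P₁=0.5*rho*(V₁^2-V₂^2)/1000=0.5*1000*(1.35^2-2.98^2)/1000=-3.529 kPa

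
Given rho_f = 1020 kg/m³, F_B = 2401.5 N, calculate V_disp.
Formula: F_B = \rho_f g V_{disp}
Substituting knowns: 2401.5 = 1020·9.81·V_disp
Solving for V_disp: V_disp = 2401.5/(1020·9.81) = 0.24 m³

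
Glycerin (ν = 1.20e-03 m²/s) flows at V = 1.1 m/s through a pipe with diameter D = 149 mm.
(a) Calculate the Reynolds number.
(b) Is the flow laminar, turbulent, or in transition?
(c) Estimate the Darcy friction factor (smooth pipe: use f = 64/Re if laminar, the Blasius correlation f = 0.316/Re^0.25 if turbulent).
(a) Re = V·D/ν = 1.1·0.149/1.20e-03 = 136.58
(b) Flow regime: laminar (Re < 2300)
(c) Friction factor: f = 64/Re = 64/136.58 = 0.4686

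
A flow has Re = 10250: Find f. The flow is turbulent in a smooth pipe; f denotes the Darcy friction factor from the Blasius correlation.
Formula: f = \frac{0.316}{Re^{0.25}}
f = 0.316/10250^0.25 = 0.03141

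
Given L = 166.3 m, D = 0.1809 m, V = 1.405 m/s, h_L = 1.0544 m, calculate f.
Formula: h_L = f \frac{L}{D} \frac{V^2}{2g}
Substituting knowns: 1.0544 = f·(166.3/0.1809)·1.405²/(2·9.81)
Solving for f: f = 1.0544·2·9.81/((166.3/0.1809)·1.405²) = 0.0114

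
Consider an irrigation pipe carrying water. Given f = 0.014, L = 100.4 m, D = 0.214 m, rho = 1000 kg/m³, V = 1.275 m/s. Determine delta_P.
Formula: \Delta P = f \frac{L}{D} \frac{\rho V^2}{2}
delta_P = 0.014·(100.4/0.214)·0.5·1000·1.275²/1000 = 5.339 kPa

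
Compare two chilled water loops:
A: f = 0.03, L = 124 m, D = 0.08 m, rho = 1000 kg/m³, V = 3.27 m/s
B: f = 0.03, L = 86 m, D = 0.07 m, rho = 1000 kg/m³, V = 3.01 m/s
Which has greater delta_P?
delta_P(A) = 248.6 kPa, delta_P(B) = 167 kPa. Answer: A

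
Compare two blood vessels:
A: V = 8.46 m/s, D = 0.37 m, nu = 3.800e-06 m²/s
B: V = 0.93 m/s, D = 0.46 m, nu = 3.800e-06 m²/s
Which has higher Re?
Re(A) = 823737, Re(B) = 112579. Answer: A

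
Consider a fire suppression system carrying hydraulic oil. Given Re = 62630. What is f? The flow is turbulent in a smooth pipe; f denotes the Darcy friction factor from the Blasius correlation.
Formula: f = \frac{0.316}{Re^{0.25}}
f = 0.316/62630^0.25 = 0.01998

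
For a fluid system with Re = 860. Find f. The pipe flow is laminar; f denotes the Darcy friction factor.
Formula: f = \frac{64}{Re}
f = 64/860 = 0.07442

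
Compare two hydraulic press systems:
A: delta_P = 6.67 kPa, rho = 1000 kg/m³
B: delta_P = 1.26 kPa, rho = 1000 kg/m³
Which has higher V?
V(A) = 3.652 m/s, V(B) = 1.587 m/s. Answer: A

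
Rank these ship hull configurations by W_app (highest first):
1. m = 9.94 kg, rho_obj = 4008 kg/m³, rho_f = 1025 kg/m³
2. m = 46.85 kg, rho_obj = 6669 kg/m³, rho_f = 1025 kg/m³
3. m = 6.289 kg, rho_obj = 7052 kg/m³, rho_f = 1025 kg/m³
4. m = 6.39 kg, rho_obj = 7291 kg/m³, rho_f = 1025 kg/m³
Case 1: W_app = 72.57 N
Case 2: W_app = 389 N
Case 3: W_app = 52.73 N
Case 4: W_app = 53.87 N
Ranking (highest first): 2, 1, 4, 3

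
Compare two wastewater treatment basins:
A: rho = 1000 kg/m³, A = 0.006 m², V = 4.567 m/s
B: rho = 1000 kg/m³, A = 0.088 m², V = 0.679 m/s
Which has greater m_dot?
m_dot(A) = 27.4 kg/s, m_dot(B) = 59.75 kg/s. Answer: B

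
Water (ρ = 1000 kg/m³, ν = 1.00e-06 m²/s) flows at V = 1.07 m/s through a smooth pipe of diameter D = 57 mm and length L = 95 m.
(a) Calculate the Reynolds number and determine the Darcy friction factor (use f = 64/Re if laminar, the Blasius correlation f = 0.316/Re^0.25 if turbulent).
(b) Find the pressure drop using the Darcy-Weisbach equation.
(a) Re = V·D/ν = 1.07·0.057/1.00e-06 = 60990 → turbulent (Re > 4000); f = 0.316/Re^0.25 = 0.316/60990^0.25 = 0.020108
(b) Darcy-Weisbach: ΔP = f·(L/D)·½ρV²/1000 = 0.020108·(95/0.057)·½·1000·1.07²/1000 = 19.18 kPa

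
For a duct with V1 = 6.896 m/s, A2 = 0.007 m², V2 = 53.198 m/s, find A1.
Formula: V_2 = \frac{A_1 V_1}{A_2}
Substituting knowns: 53.198 = A1·6.896/0.007
Solving for A1: A1 = 53.198·0.007/6.896 = 0.054 m²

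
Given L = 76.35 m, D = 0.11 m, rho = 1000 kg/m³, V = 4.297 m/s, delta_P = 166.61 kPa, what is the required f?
Formula: \Delta P = f \frac{L}{D} \frac{\rho V^2}{2}
Substituting knowns: 166.61 = f·(76.35/0.11)·0.5·1000·4.297²/1000
Solving for f: f = (166.61·1000)/((76.35/0.11)·0.5·1000·4.297²) = 0.026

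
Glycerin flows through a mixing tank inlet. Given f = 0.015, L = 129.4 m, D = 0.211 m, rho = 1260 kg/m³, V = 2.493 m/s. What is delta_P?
Formula: \Delta P = f \frac{L}{D} \frac{\rho V^2}{2}
delta_P = 0.015·(129.4/0.211)·0.5·1260·2.493²/1000 = 36.02 kPa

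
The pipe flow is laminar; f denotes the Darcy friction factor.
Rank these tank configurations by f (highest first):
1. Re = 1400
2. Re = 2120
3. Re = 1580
Case 1: f = 0.04571
Case 2: f = 0.03019
Case 3: f = 0.04051
Ranking (highest first): 1, 3, 2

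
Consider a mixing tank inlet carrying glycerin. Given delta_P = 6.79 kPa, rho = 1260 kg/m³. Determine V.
Formula: V = \sqrt{\frac{2 \Delta P}{\rho}}
V = √(2·(6.79·1000)/1260) = 3.283 m/s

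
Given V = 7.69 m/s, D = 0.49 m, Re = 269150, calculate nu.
Formula: Re = \frac{V D}{\nu}
Substituting knowns: 269150 = 7.69·0.49/nu
Solving for nu: nu = 7.69·0.49/269150 = 1.400e-05 m²/s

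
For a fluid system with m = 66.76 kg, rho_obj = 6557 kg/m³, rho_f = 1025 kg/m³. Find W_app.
Formula: W_{app} = mg\left(1 - \frac{\rho_f}{\rho_{obj}}\right)
W_app = 66.76·9.81·(1 − 1025/6557) = 552.5 N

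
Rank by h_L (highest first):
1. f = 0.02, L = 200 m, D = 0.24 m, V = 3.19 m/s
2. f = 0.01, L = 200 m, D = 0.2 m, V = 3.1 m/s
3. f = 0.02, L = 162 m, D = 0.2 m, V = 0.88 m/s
Case 1: h_L = 8.644 m
Case 2: h_L = 4.898 m
Case 3: h_L = 0.6394 m
Ranking (highest first): 1, 2, 3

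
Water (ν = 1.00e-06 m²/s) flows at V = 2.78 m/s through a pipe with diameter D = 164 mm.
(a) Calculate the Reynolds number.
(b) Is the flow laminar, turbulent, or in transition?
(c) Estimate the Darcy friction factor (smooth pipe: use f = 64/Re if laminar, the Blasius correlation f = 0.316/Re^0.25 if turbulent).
(a) Re = V·D/ν = 2.78·0.164/1.00e-06 = 455920
(b) Flow regime: turbulent (Re > 4000)
(c) Friction factor: f = 0.316/Re^0.25 = 0.316/455920^0.25 = 0.01216 (Blasius is strictly valid for Re ≲ 1e5; used here as the smooth-pipe estimate the problem specifies)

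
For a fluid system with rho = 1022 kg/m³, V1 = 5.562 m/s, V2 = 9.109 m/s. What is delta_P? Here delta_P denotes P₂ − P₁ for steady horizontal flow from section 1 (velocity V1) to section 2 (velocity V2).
Formula: \Delta P = \frac{1}{2} \rho (V_1^2 - V_2^2)
delta_P = 0.5·1022·(5.562² − 9.109²)/1000 = -26.59 kPa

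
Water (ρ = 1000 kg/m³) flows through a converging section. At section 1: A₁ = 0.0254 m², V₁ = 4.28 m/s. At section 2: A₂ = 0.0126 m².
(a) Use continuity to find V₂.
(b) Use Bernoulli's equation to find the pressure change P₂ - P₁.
(a) Continuity: A₁V₁=A₂V₂ -> V₂=A₁V₁/A₂=0.0254*4.28/0.0126=8.63 m/s
(b) Bernoulli: P₂-P₁=0.5*rho*(V₁^2-V₂^2)/1000=0.5*1000*(4.28^2-8.63^2)/1000=-28.08 kPa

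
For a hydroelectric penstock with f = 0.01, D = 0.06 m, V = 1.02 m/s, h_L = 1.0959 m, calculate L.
Formula: h_L = f \frac{L}{D} \frac{V^2}{2g}
Substituting knowns: 1.0959 = 0.01·(L/0.06)·1.02²/(2·9.81)
Solving for L: L = 1.0959·2·9.81·0.06/(0.01·1.02²) = 124 m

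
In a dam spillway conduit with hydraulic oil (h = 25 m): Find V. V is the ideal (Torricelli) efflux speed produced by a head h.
Formula: V = \sqrt{2 g h}
V = √(2·9.81·25) = 22.15 m/s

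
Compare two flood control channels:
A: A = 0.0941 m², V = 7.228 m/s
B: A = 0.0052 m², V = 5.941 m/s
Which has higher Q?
Q(A) = 680.2 L/s, Q(B) = 30.89 L/s. Answer: A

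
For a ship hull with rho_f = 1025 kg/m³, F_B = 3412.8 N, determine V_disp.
Formula: F_B = \rho_f g V_{disp}
Substituting knowns: 3412.8 = 1025·9.81·V_disp
Solving for V_disp: V_disp = 3412.8/(1025·9.81) = 0.3394 m³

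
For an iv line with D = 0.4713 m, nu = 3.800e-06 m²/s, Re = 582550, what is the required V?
Formula: Re = \frac{V D}{\nu}
Substituting knowns: 582550 = V·0.4713/3.800e-06
Solving for V: V = 582550·3.800e-06/0.4713 = 4.697 m/s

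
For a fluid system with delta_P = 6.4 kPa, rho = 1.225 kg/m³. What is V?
Formula: V = \sqrt{\frac{2 \Delta P}{\rho}}
V = √(2·(6.4·1000)/1.225) = 102.2 m/s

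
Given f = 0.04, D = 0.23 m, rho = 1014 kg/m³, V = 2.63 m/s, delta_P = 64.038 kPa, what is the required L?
Formula: \Delta P = f \frac{L}{D} \frac{\rho V^2}{2}
Substituting knowns: 64.038 = 0.04·(L/0.23)·0.5·1014·2.63²/1000
Solving for L: L = (64.038·1000)·0.23/(0.04·0.5·1014·2.63²) = 105 m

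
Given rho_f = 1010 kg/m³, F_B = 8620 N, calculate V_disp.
Formula: F_B = \rho_f g V_{disp}
Substituting knowns: 8620 = 1010·9.81·V_disp
Solving for V_disp: V_disp = 8620/(1010·9.81) = 0.87 m³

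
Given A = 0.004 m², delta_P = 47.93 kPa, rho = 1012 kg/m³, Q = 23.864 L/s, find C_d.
Formula: Q = C_d A \sqrt{\frac{2 \Delta P}{\rho}}
Substituting knowns: 23.864 = C_d·0.004·√(2·(47.93·1000)/1012)·1000
Solving for C_d: C_d = (23.864/1000)/(0.004·√(2·(47.93·1000)/1012)) = 0.613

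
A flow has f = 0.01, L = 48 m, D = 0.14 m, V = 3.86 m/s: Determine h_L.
Formula: h_L = f \frac{L}{D} \frac{V^2}{2g}
h_L = 0.01·(48/0.14)·3.86²/(2·9.81) = 2.604 m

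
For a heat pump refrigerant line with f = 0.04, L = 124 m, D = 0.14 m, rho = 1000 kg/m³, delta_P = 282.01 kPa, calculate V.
Formula: \Delta P = f \frac{L}{D} \frac{\rho V^2}{2}
Substituting knowns: 282.01 = 0.04·(124/0.14)·0.5·1000·V²/1000
Solving for V: V = √((282.01·1000)/(0.04·(124/0.14)·0.5·1000)) = 3.99 m/s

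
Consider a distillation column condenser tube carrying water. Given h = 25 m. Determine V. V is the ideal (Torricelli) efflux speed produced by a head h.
Formula: V = \sqrt{2 g h}
V = √(2·9.81·25) = 22.15 m/s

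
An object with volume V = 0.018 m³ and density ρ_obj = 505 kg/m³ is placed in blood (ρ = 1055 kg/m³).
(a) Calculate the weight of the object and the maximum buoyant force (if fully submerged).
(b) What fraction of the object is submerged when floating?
(a) W=rho_obj*g*V=505*9.81*0.018=89.2 N; F_B(max)=rho*g*V=1055*9.81*0.018=186.3 N
(b) Floating fraction=rho_obj/rho=505/1055=0.479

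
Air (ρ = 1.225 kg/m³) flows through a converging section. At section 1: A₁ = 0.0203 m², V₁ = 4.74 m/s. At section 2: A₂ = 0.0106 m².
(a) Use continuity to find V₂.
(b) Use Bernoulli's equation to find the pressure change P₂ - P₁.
(a) Continuity: A₁V₁=A₂V₂ -> V₂=A₁V₁/A₂=0.0203*4.74/0.0106=9.08 m/s
(b) Bernoulli: P₂-P₁=0.5*rho*(V₁^2-V₂^2)/1000=0.5*1.225*(4.74^2-9.08^2)/1000=-0.03674 kPa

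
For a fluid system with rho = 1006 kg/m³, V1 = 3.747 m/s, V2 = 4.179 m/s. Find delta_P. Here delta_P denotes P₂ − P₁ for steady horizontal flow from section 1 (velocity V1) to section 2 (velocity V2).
Formula: \Delta P = \frac{1}{2} \rho (V_1^2 - V_2^2)
delta_P = 0.5·1006·(3.747² − 4.179²)/1000 = -1.722 kPa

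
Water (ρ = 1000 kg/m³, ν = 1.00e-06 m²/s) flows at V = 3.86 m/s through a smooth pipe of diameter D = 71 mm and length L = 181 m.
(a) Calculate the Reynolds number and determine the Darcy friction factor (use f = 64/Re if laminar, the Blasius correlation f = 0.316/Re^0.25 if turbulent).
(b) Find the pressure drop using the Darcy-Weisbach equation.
(a) Re = V·D/ν = 3.86·0.071/1.00e-06 = 274060 → turbulent (Re > 4000); f = 0.316/Re^0.25 = 0.316/274060^0.25 = 0.013811 (Blasius is strictly valid for Re ≲ 1e5; used here as the smooth-pipe estimate the problem specifies)
(b) Darcy-Weisbach: ΔP = f·(L/D)·½ρV²/1000 = 0.013811·(181/0.071)·½·1000·3.86²/1000 = 262.3 kPa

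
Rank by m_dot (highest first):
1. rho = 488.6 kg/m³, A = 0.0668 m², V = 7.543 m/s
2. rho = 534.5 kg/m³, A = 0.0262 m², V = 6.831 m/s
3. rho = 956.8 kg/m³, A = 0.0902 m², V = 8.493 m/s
Case 1: m_dot = 246.2 kg/s
Case 2: m_dot = 95.66 kg/s
Case 3: m_dot = 733 kg/s
Ranking (highest first): 3, 1, 2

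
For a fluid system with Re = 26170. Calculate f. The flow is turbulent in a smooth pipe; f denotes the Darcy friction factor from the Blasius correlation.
Formula: f = \frac{0.316}{Re^{0.25}}
f = 0.316/26170^0.25 = 0.02484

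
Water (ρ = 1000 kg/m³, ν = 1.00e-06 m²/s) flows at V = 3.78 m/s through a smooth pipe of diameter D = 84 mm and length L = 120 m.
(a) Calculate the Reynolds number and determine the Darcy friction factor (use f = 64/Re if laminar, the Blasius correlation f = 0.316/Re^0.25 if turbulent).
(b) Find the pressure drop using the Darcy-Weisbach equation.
(a) Re = V·D/ν = 3.78·0.084/1.00e-06 = 317520 → turbulent (Re > 4000); f = 0.316/Re^0.25 = 0.316/317520^0.25 = 0.013312 (Blasius is strictly valid for Re ≲ 1e5; used here as the smooth-pipe estimate the problem specifies)
(b) Darcy-Weisbach: ΔP = f·(L/D)·½ρV²/1000 = 0.013312·(120/0.084)·½·1000·3.78²/1000 = 135.9 kPa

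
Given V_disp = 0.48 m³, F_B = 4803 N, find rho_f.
Formula: F_B = \rho_f g V_{disp}
Substituting knowns: 4803 = rho_f·9.81·0.48
Solving for rho_f: rho_f = 4803/(9.81·0.48) = 1020 kg/m³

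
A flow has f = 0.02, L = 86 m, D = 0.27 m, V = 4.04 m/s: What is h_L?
Formula: h_L = f \frac{L}{D} \frac{V^2}{2g}
h_L = 0.02·(86/0.27)·4.04²/(2·9.81) = 5.299 m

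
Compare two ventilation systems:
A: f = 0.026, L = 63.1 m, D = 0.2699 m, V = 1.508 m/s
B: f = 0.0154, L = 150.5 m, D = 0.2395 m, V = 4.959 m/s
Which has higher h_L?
h_L(A) = 0.7045 m, h_L(B) = 12.13 m. Answer: B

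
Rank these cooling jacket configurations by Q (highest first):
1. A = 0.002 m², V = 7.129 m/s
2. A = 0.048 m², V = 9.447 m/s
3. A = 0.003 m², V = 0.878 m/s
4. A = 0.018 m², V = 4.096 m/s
Case 1: Q = 14.26 L/s
Case 2: Q = 453.5 L/s
Case 3: Q = 2.634 L/s
Case 4: Q = 73.73 L/s
Ranking (highest first): 2, 4, 1, 3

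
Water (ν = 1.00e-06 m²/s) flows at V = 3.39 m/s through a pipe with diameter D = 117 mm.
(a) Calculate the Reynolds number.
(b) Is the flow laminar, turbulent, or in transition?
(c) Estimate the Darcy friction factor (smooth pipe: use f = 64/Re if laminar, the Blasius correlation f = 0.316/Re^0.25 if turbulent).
(a) Re = V·D/ν = 3.39·0.117/1.00e-06 = 396630
(b) Flow regime: turbulent (Re > 4000)
(c) Friction factor: f = 0.316/Re^0.25 = 0.316/396630^0.25 = 0.01259 (Blasius is strictly valid for Re ≲ 1e5; used here as the smooth-pipe estimate the problem specifies)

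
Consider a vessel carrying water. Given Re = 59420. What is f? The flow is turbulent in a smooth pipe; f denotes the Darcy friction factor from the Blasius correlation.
Formula: f = \frac{0.316}{Re^{0.25}}
f = 0.316/59420^0.25 = 0.02024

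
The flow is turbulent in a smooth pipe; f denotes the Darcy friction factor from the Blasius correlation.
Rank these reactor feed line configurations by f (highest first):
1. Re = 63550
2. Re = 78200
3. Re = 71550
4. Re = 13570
Case 1: f = 0.0199
Case 2: f = 0.0189
Case 3: f = 0.01932
Case 4: f = 0.02928
Ranking (highest first): 4, 1, 3, 2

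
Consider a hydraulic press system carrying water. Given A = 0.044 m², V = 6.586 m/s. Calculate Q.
Formula: Q = A V
Q = 0.044·6.586·1000 = 289.8 L/s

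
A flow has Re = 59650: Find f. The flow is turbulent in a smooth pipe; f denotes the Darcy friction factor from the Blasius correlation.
Formula: f = \frac{0.316}{Re^{0.25}}
f = 0.316/59650^0.25 = 0.02022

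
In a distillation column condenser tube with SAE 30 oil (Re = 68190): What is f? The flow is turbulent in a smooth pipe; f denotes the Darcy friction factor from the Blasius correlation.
Formula: f = \frac{0.316}{Re^{0.25}}
f = 0.316/68190^0.25 = 0.01955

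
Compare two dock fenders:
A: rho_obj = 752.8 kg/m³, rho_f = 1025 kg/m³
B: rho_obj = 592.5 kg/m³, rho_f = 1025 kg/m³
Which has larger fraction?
fraction(A) = 0.7344, fraction(B) = 0.578. Answer: A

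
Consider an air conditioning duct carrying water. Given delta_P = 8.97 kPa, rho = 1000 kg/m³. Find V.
Formula: V = \sqrt{\frac{2 \Delta P}{\rho}}
V = √(2·(8.97·1000)/1000) = 4.236 m/s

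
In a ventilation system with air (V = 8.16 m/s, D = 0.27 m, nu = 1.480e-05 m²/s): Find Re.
Formula: Re = \frac{V D}{\nu}
Re = 8.16·0.27/1.480e-05 = 148865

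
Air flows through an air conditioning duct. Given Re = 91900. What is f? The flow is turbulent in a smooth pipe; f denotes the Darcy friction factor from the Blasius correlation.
Formula: f = \frac{0.316}{Re^{0.25}}
f = 0.316/91900^0.25 = 0.01815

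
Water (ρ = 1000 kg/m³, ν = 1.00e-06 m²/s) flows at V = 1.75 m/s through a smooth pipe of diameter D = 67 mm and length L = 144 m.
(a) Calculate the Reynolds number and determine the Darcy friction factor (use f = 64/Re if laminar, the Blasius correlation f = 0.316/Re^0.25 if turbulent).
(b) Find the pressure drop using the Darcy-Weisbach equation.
(a) Re = V·D/ν = 1.75·0.067/1.00e-06 = 117250 → turbulent (Re > 4000); f = 0.316/Re^0.25 = 0.316/117250^0.25 = 0.017077 (Blasius is strictly valid for Re ≲ 1e5; used here as the smooth-pipe estimate the problem specifies)
(b) Darcy-Weisbach: ΔP = f·(L/D)·½ρV²/1000 = 0.017077·(144/0.067)·½·1000·1.75²/1000 = 56.2 kPa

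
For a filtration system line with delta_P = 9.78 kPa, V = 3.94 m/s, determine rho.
Formula: V = \sqrt{\frac{2 \Delta P}{\rho}}
Substituting knowns: 3.94 = √(2·(9.78·1000)/rho)
Solving for rho: rho = 2·(9.78·1000)/3.94² = 1260 kg/m³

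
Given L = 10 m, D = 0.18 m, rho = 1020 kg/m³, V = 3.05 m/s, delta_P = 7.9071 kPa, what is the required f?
Formula: \Delta P = f \frac{L}{D} \frac{\rho V^2}{2}
Substituting knowns: 7.9071 = f·(10/0.18)·0.5·1020·3.05²/1000
Solving for f: f = (7.9071·1000)/((10/0.18)·0.5·1020·3.05²) = 0.03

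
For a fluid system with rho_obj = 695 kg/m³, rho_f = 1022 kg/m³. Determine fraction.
Formula: f_{sub} = \frac{\rho_{obj}}{\rho_f}
fraction = 695/1022 = 0.68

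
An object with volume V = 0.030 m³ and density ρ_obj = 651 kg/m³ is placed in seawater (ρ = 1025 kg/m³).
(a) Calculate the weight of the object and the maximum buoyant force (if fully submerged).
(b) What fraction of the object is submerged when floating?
(a) W=rho_obj*g*V=651*9.81*0.030=191.6 N; F_B(max)=rho*g*V=1025*9.81*0.030=301.7 N
(b) Floating fraction=rho_obj/rho=651/1025=0.635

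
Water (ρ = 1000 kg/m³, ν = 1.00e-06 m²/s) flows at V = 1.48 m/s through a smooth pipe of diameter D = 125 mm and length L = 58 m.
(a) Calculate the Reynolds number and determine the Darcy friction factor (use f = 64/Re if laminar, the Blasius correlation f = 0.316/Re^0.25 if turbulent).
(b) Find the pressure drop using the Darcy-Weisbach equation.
(a) Re = V·D/ν = 1.48·0.125/1.00e-06 = 185000 → turbulent (Re > 4000); f = 0.316/Re^0.25 = 0.316/185000^0.25 = 0.015237 (Blasius is strictly valid for Re ≲ 1e5; used here as the smooth-pipe estimate the problem specifies)
(b) Darcy-Weisbach: ΔP = f·(L/D)·½ρV²/1000 = 0.015237·(58/0.125)·½·1000·1.48²/1000 = 7.743 kPa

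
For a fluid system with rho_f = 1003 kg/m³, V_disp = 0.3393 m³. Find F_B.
Formula: F_B = \rho_f g V_{disp}
F_B = 1003·9.81·0.3393 = 3339 N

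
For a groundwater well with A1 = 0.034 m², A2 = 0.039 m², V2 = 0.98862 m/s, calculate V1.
Formula: V_2 = \frac{A_1 V_1}{A_2}
Substituting knowns: 0.98862 = 0.034·V1/0.039
Solving for V1: V1 = 0.98862·0.039/0.034 = 1.134 m/s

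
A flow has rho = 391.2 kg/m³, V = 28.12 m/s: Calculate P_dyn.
Formula: P_{dyn} = \frac{1}{2} \rho V^2
P_dyn = 0.5·391.2·28.12²/1000 = 154.7 kPa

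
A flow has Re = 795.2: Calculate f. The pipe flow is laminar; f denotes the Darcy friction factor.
Formula: f = \frac{64}{Re}
f = 64/795.2 = 0.08048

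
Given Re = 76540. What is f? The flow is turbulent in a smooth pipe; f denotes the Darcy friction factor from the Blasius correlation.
Formula: f = \frac{0.316}{Re^{0.25}}
f = 0.316/76540^0.25 = 0.019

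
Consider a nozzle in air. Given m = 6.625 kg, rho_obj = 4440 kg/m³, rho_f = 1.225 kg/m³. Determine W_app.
Formula: W_{app} = mg\left(1 - \frac{\rho_f}{\rho_{obj}}\right)
W_app = 6.625·9.81·(1 − 1.225/4440) = 64.97 N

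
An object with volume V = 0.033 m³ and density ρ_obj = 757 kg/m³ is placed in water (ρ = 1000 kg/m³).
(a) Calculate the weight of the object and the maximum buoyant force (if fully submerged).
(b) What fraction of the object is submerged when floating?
(a) W=rho_obj*g*V=757*9.81*0.033=245.1 N; F_B(max)=rho*g*V=1000*9.81*0.033=323.7 N
(b) Floating fraction=rho_obj/rho=757/1000=0.757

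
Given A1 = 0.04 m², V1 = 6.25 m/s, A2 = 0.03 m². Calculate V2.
Formula: V_2 = \frac{A_1 V_1}{A_2}
V2 = 0.04·6.25/0.03 = 8.333 m/s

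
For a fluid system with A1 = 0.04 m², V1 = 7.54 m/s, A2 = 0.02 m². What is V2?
Formula: V_2 = \frac{A_1 V_1}{A_2}
V2 = 0.04·7.54/0.02 = 15.08 m/s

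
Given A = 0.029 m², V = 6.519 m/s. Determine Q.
Formula: Q = A V
Q = 0.029·6.519·1000 = 189.1 L/s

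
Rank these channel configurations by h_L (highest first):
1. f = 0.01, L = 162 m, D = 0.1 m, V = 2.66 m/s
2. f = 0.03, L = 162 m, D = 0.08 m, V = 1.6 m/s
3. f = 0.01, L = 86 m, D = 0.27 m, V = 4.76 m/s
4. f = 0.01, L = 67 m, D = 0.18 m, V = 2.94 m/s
Case 1: h_L = 5.842 m
Case 2: h_L = 7.927 m
Case 3: h_L = 3.678 m
Case 4: h_L = 1.64 m
Ranking (highest first): 2, 1, 3, 4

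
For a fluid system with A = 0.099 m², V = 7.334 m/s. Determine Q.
Formula: Q = A V
Q = 0.099·7.334·1000 = 726.1 L/s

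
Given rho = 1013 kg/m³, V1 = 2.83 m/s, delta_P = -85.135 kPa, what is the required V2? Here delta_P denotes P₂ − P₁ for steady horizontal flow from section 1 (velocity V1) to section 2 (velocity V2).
Formula: \Delta P = \frac{1}{2} \rho (V_1^2 - V_2^2)
Substituting knowns: -85.135 = 0.5·1013·(2.83² − V2²)/1000
Solving for V2: V2 = √(2.83² − 2·(-85.135·1000)/1013) = 13.27 m/s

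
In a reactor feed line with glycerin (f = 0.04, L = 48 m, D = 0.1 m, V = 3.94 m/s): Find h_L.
Formula: h_L = f \frac{L}{D} \frac{V^2}{2g}
h_L = 0.04·(48/0.1)·3.94²/(2·9.81) = 15.19 m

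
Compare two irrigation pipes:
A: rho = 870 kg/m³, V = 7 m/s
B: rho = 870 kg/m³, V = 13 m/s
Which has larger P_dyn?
P_dyn(A) = 21.32 kPa, P_dyn(B) = 73.52 kPa. Answer: B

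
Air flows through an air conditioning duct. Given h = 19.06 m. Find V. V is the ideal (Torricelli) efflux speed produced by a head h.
Formula: V = \sqrt{2 g h}
V = √(2·9.81·19.06) = 19.34 m/s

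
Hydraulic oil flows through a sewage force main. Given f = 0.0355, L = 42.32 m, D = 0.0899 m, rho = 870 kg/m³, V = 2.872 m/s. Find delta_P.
Formula: \Delta P = f \frac{L}{D} \frac{\rho V^2}{2}
delta_P = 0.0355·(42.32/0.0899)·0.5·870·2.872²/1000 = 59.96 kPa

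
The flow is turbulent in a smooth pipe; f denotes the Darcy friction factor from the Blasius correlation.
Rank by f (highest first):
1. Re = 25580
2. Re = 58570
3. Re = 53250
Case 1: f = 0.02499
Case 2: f = 0.02031
Case 3: f = 0.0208
Ranking (highest first): 1, 3, 2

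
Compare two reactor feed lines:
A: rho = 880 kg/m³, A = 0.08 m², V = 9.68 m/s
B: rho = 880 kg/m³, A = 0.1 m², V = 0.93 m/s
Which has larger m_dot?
m_dot(A) = 681.5 kg/s, m_dot(B) = 81.84 kg/s. Answer: A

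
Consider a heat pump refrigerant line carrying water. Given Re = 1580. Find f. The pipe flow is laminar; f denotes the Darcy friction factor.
Formula: f = \frac{64}{Re}
f = 64/1580 = 0.04051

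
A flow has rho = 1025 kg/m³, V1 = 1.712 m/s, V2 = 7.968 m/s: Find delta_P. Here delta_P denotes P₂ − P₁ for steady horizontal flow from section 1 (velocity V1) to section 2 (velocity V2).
Formula: \Delta P = \frac{1}{2} \rho (V_1^2 - V_2^2)
delta_P = 0.5·1025·(1.712² − 7.968²)/1000 = -31.04 kPa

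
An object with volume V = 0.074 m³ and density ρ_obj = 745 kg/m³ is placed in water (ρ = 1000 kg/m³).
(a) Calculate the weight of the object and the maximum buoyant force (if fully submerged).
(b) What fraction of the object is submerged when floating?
(a) W=rho_obj*g*V=745*9.81*0.074=540.8 N; F_B(max)=rho*g*V=1000*9.81*0.074=725.9 N
(b) Floating fraction=rho_obj/rho=745/1000=0.745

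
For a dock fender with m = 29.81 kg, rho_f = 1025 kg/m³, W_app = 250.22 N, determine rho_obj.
Formula: W_{app} = mg\left(1 - \frac{\rho_f}{\rho_{obj}}\right)
Substituting knowns: 250.22 = 29.81·9.81·(1 − 1025/rho_obj)
Solving for rho_obj: rho_obj = 1025/(1 − 250.22/(29.81·9.81)) = 7100 kg/m³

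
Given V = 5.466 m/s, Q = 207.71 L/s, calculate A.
Formula: Q = A V
Substituting knowns: 207.71 = A·5.466·1000
Solving for A: A = (207.71/1000)/5.466 = 0.038 m²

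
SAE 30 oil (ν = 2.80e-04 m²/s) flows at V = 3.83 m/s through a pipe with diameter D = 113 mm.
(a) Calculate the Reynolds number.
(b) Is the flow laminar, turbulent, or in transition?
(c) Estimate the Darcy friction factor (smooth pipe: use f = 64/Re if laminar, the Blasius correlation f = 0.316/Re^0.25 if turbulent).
(a) Re = V·D/ν = 3.83·0.113/2.80e-04 = 1545.7
(b) Flow regime: laminar (Re < 2300)
(c) Friction factor: f = 64/Re = 64/1545.7 = 0.04141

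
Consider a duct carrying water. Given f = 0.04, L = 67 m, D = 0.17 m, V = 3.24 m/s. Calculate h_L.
Formula: h_L = f \frac{L}{D} \frac{V^2}{2g}
h_L = 0.04·(67/0.17)·3.24²/(2·9.81) = 8.435 m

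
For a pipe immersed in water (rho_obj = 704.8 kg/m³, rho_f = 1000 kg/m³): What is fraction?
Formula: f_{sub} = \frac{\rho_{obj}}{\rho_f}
fraction = 704.8/1000 = 0.7048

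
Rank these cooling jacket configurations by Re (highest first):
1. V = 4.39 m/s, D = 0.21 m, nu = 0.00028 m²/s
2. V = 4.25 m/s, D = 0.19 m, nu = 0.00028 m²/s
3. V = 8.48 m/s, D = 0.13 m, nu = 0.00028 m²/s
Case 1: Re = 3292
Case 2: Re = 2884
Case 3: Re = 3937
Ranking (highest first): 3, 1, 2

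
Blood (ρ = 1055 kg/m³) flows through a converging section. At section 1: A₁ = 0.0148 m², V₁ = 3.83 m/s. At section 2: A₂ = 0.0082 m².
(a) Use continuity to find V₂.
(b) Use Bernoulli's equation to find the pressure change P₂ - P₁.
(a) Continuity: A₁V₁=A₂V₂ -> V₂=A₁V₁/A₂=0.0148*3.83/0.0082=6.91 m/s
(b) Bernoulli: P₂-P₁=0.5*rho*(V₁^2-V₂^2)/1000=0.5*1055*(3.83^2-6.91^2)/1000=-17.45 kPa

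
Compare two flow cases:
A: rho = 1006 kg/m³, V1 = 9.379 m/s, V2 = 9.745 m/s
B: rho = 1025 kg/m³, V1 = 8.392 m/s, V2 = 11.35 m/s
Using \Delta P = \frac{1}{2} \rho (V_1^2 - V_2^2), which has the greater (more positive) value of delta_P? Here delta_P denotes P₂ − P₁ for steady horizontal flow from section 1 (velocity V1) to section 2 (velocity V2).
delta_P(A) = -3.521 kPa, delta_P(B) = -29.93 kPa. Answer: A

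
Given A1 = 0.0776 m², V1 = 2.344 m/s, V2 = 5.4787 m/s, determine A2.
Formula: V_2 = \frac{A_1 V_1}{A_2}
Substituting knowns: 5.4787 = 0.0776·2.344/A2
Solving for A2: A2 = 0.0776·2.344/5.4787 = 0.0332 m²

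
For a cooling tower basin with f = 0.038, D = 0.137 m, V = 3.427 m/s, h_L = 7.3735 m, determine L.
Formula: h_L = f \frac{L}{D} \frac{V^2}{2g}
Substituting knowns: 7.3735 = 0.038·(L/0.137)·3.427²/(2·9.81)
Solving for L: L = 7.3735·2·9.81·0.137/(0.038·3.427²) = 44.41 m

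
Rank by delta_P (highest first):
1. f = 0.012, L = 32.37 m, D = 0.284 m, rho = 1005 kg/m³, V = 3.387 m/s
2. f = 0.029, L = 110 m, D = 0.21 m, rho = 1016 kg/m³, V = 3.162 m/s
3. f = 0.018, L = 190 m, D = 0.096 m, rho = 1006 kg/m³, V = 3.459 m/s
Case 1: delta_P = 7.884 kPa
Case 2: delta_P = 77.15 kPa
Case 3: delta_P = 214.4 kPa
Ranking (highest first): 3, 2, 1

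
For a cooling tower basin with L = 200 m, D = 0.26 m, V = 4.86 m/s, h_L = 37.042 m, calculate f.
Formula: h_L = f \frac{L}{D} \frac{V^2}{2g}
Substituting knowns: 37.042 = f·(200/0.26)·4.86²/(2·9.81)
Solving for f: f = 37.042·2·9.81/((200/0.26)·4.86²) = 0.04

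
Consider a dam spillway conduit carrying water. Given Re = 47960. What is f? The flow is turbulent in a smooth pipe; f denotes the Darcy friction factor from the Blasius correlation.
Formula: f = \frac{0.316}{Re^{0.25}}
f = 0.316/47960^0.25 = 0.02135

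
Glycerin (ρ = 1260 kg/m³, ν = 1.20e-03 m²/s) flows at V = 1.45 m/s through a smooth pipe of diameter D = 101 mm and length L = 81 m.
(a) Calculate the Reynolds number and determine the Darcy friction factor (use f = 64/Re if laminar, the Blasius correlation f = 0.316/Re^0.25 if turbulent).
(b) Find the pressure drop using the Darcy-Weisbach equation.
(a) Re = V·D/ν = 1.45·0.101/1.20e-03 = 122.04 → laminar (Re < 2300); f = 64/Re = 64/122.04 = 0.52442
(b) Darcy-Weisbach: ΔP = f·(L/D)·½ρV²/1000 = 0.52442·(81/0.101)·½·1260·1.45²/1000 = 557.1 kPa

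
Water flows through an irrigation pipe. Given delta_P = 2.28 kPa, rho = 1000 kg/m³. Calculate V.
Formula: V = \sqrt{\frac{2 \Delta P}{\rho}}
V = √(2·(2.28·1000)/1000) = 2.135 m/s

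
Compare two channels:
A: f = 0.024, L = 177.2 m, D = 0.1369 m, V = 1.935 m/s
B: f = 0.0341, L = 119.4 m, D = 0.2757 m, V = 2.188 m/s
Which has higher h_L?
h_L(A) = 5.928 m, h_L(B) = 3.603 m. Answer: A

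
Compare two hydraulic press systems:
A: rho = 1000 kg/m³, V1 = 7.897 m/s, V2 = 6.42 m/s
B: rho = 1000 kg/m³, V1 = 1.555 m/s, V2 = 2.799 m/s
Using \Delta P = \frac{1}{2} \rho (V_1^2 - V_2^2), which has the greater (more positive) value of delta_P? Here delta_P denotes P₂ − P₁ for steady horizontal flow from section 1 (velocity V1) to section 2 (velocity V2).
delta_P(A) = 10.57 kPa, delta_P(B) = -2.708 kPa. Answer: A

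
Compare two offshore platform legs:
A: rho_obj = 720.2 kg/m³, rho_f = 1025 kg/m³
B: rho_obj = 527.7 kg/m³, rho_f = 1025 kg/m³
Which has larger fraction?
fraction(A) = 0.7026, fraction(B) = 0.5148. Answer: A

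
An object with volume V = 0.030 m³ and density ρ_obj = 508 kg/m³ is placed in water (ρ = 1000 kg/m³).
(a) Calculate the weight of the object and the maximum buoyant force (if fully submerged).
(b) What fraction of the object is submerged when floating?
(a) W=rho_obj*g*V=508*9.81*0.030=149.5 N; F_B(max)=rho*g*V=1000*9.81*0.030=294.3 N
(b) Floating fraction=rho_obj/rho=508/1000=0.508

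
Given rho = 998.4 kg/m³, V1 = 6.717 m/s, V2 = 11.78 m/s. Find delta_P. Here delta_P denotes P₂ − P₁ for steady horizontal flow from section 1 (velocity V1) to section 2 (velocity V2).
Formula: \Delta P = \frac{1}{2} \rho (V_1^2 - V_2^2)
delta_P = 0.5·998.4·(6.717² − 11.78²)/1000 = -46.75 kPa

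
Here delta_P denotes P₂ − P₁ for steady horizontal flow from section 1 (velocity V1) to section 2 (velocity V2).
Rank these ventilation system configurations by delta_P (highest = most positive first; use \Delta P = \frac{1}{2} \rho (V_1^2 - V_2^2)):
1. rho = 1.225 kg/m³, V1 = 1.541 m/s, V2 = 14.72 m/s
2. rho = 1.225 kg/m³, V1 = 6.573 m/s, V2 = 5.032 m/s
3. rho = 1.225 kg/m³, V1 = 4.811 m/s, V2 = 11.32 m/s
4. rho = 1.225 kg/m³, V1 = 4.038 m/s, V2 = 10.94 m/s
Case 1: delta_P = -0.1313 kPa
Case 2: delta_P = 0.01095 kPa
Case 3: delta_P = -0.06431 kPa
Case 4: delta_P = -0.06332 kPa
Ranking (highest first): 2, 4, 3, 1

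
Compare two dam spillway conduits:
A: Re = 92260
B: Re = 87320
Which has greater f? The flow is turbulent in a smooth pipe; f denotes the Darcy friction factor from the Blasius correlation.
f(A) = 0.01813, f(B) = 0.01838. Answer: B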